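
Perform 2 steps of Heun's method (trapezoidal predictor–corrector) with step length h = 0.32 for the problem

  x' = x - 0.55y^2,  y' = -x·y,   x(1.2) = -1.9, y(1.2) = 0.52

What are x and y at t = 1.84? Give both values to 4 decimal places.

Heun on (x,y): k1 = f(t_n, state_n); k2 = f(t_n + h, state_n + h·k1); state_{n+1} = state_n + (h/2)·(k1 + k2).
1.200000: (-1.900000, 0.520000)
  k1 = (-2.048720, 0.988000)
  predictor → (-2.555590, 0.836160)
  k2 = (-2.940130, 2.136882)
  → (-2.698216, 1.019981)
1.520000: (-2.698216, 1.019981)
  k1 = (-3.270415, 2.752130)
  predictor → (-3.744749, 1.900663)
  k2 = (-5.731634, 7.117504)
  → (-4.138544, 2.599123)
(x(1.84), y(1.84)) ≈ (-4.1385, 2.5991)

-4.1385, 2.5991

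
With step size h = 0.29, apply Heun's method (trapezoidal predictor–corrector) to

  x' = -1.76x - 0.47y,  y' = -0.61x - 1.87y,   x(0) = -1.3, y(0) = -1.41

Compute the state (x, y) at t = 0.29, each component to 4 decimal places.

-0.7305, -0.7608

Heun on (x,y): k1 = f(t_n, state_n); k2 = f(t_n + h, state_n + h·k1); state_{n+1} = state_n + (h/2)·(k1 + k2).
0.000000: (-1.300000, -1.410000)
  k1 = (2.950700, 3.429700)
  predictor → (-0.444297, -0.415387)
  k2 = (0.977195, 1.047795)
  → (-0.730455, -0.760763)
(x(0.29), y(0.29)) ≈ (-0.7305, -0.7608)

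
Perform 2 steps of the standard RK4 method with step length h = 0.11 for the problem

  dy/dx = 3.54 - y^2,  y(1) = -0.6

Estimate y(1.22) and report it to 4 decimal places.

RK4: k1 = f(x_n, y_n); k2 = f(x_n + h/2, y_n + (h/2)·k1); k3 = f(x_n + h/2, y_n + (h/2)·k2); k4 = f(x_n + h, y_n + h·k3); y_{n+1} = y_n + (h/6)·(k1 + 2k2 + 2k3 + k4).
x=1.000000, y=-0.600000:
  k1 = f(1.000000, -0.600000) = 3.180000
  k2 = f(1.055000, -0.425100) = 3.359290
  k3 = f(1.055000, -0.415239) = 3.367577
  k4 = f(1.110000, -0.229567) = 3.487299
  y ← -0.600000 + (0.11/6)·(k1 + 2k2 + 2k3 + k4) = -0.231114
x=1.110000, y=-0.231114:
  k1 = f(1.110000, -0.231114) = 3.486586
  k2 = f(1.165000, -0.039352) = 3.538451
  k3 = f(1.165000, -0.036500) = 3.538668
  k4 = f(1.220000, 0.158139) = 3.514992
  y ← -0.231114 + (0.11/6)·(k1 + 2k2 + 2k3 + k4) = 0.156742
y(1.22) ≈ 0.1567

0.1567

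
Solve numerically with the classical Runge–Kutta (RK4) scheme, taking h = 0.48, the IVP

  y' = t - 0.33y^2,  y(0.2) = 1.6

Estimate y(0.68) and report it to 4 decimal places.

1.4537

RK4: k1 = f(t_n, y_n); k2 = f(t_n + h/2, y_n + (h/2)·k1); k3 = f(t_n + h/2, y_n + (h/2)·k2); k4 = f(t_n + h, y_n + h·k3); y_{n+1} = y_n + (h/6)·(k1 + 2k2 + 2k3 + k4).
t=0.200000, y=1.600000:
  k1 = f(0.200000, 1.600000) = -0.644800
  k2 = f(0.440000, 1.445248) = -0.249285
  k3 = f(0.440000, 1.540172) = -0.342802
  k4 = f(0.680000, 1.435455) = 0.000025
  y ← 1.600000 + (0.48/6)·(k1 + 2k2 + 2k3 + k4) = 1.453684
y(0.68) ≈ 1.4537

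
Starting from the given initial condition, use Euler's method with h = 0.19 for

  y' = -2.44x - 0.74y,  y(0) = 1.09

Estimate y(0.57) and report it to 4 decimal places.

Euler: y_{n+1} = y_n + h·f(x_n, y_n).
x=0.000000, y=1.090000: f=-0.806600 → y ← 1.090000 + 0.19·(-0.806600) = 0.936746
x=0.190000, y=0.936746: f=-1.156792 → y ← 0.936746 + 0.19·(-1.156792) = 0.716956
x=0.380000, y=0.716956: f=-1.457747 → y ← 0.716956 + 0.19·(-1.457747) = 0.439984
y(0.57) ≈ 0.4400

0.4400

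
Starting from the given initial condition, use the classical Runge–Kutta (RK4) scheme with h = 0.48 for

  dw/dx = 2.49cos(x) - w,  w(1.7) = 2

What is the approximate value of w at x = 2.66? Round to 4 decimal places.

-0.1720

RK4: k1 = f(x_n, w_n); k2 = f(x_n + h/2, w_n + (h/2)·k1); k3 = f(x_n + h/2, w_n + (h/2)·k2); k4 = f(x_n + h, w_n + h·k3); w_{n+1} = w_n + (h/6)·(k1 + 2k2 + 2k3 + k4).
x=1.700000, w=2.000000:
  k1 = f(1.700000, 2.000000) = -2.320823
  k2 = f(1.940000, 1.443003) = -2.341576
  k3 = f(1.940000, 1.438022) = -2.336595
  k4 = f(2.180000, 0.878434) = -2.303249
  w ← 2.000000 + (0.48/6)·(k1 + 2k2 + 2k3 + k4) = 0.881567
x=2.180000, w=0.881567:
  k1 = f(2.180000, 0.881567) = -2.306381
  k2 = f(2.420000, 0.328035) = -2.197414
  k3 = f(2.420000, 0.354187) = -2.223566
  k4 = f(2.660000, -0.185745) = -2.021038
  w ← 0.881567 + (0.48/6)·(k1 + 2k2 + 2k3 + k4) = -0.171984
w(2.66) ≈ -0.1720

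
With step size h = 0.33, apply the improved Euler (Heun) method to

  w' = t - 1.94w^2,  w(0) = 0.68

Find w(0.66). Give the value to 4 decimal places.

0.5412

Heun: k1 = f(t_n, w_n); k2 = f(t_n + h, w_n + h·k1); w_{n+1} = w_n + (h/2)·(k1 + k2).
t=0.000000, w=0.680000:
  k1 = f(0.000000, 0.680000) = -0.897056
  k2 = f(0.330000, 0.383972) = 0.043978
  w ← 0.680000 + (0.33/2)·(-0.897056 + 0.043978) = 0.539242
t=0.330000, w=0.539242:
  k1 = f(0.330000, 0.539242) = -0.234117
  k2 = f(0.660000, 0.461983) = 0.245948
  w ← 0.539242 + (0.33/2)·(-0.234117 + 0.245948) = 0.541194
w(0.66) ≈ 0.5412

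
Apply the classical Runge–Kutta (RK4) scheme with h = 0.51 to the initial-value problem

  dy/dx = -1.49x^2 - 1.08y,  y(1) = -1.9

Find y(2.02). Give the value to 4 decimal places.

RK4: k1 = f(x_n, y_n); k2 = f(x_n + h/2, y_n + (h/2)·k1); k3 = f(x_n + h/2, y_n + (h/2)·k2); k4 = f(x_n + h, y_n + h·k3); y_{n+1} = y_n + (h/6)·(k1 + 2k2 + 2k3 + k4).
x=1.000000, y=-1.900000:
  k1 = f(1.000000, -1.900000) = 0.562000
  k2 = f(1.255000, -1.756690) = -0.449562
  k3 = f(1.255000, -2.014638) = -0.170978
  k4 = f(1.510000, -1.987199) = -1.251174
  y ← -1.900000 + (0.51/6)·(k1 + 2k2 + 2k3 + k4) = -2.064072
x=1.510000, y=-2.064072:
  k1 = f(1.510000, -2.064072) = -1.168152
  k2 = f(1.765000, -2.361950) = -2.090779
  k3 = f(1.765000, -2.597220) = -1.836687
  k4 = f(2.020000, -3.000782) = -2.838951
  y ← -2.064072 + (0.51/6)·(k1 + 2k2 + 2k3 + k4) = -3.072345
y(2.02) ≈ -3.0723

-3.0723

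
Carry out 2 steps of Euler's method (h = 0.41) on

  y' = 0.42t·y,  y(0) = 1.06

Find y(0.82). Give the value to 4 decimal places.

Euler: y_{n+1} = y_n + h·f(t_n, y_n).
t=0.000000, y=1.060000: f=0.000000 → y ← 1.060000 + 0.41·0.000000 = 1.060000
t=0.410000, y=1.060000: f=0.182532 → y ← 1.060000 + 0.41·0.182532 = 1.134838
y(0.82) ≈ 1.1348

1.1348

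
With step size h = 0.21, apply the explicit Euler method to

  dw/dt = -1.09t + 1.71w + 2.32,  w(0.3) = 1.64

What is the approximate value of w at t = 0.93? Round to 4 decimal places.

5.7161

Euler: w_{n+1} = w_n + h·f(t_n, w_n).
t=0.300000, w=1.640000: f=4.797400 → w ← 1.640000 + 0.21·4.797400 = 2.647454
t=0.510000, w=2.647454: f=6.291246 → w ← 2.647454 + 0.21·6.291246 = 3.968616
t=0.720000, w=3.968616: f=8.321533 → w ← 3.968616 + 0.21·8.321533 = 5.716138
w(0.93) ≈ 5.7161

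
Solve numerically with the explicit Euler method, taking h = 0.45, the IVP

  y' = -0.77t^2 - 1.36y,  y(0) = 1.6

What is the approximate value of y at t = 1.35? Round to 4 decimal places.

Euler: y_{n+1} = y_n + h·f(t_n, y_n).
t=0.000000, y=1.600000: f=-2.176000 → y ← 1.600000 + 0.45·(-2.176000) = 0.620800
t=0.450000, y=0.620800: f=-1.000213 → y ← 0.620800 + 0.45·(-1.000213) = 0.170704
t=0.900000, y=0.170704: f=-0.855858 → y ← 0.170704 + 0.45·(-0.855858) = -0.214432
y(1.35) ≈ -0.2144

-0.2144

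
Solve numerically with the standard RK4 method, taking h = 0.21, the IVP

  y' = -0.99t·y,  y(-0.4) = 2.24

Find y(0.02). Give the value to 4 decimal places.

2.4241

RK4: k1 = f(t_n, y_n); k2 = f(t_n + h/2, y_n + (h/2)·k1); k3 = f(t_n + h/2, y_n + (h/2)·k2); k4 = f(t_n + h, y_n + h·k3); y_{n+1} = y_n + (h/6)·(k1 + 2k2 + 2k3 + k4).
t=-0.400000, y=2.240000:
  k1 = f(-0.400000, 2.240000) = 0.887040
  k2 = f(-0.295000, 2.333139) = 0.681393
  k3 = f(-0.295000, 2.311546) = 0.675087
  k4 = f(-0.190000, 2.381768) = 0.448011
  y ← 2.240000 + (0.21/6)·(k1 + 2k2 + 2k3 + k4) = 2.381680
t=-0.190000, y=2.381680:
  k1 = f(-0.190000, 2.381680) = 0.447994
  k2 = f(-0.085000, 2.428720) = 0.204377
  k3 = f(-0.085000, 2.403140) = 0.202224
  k4 = f(0.020000, 2.424147) = -0.047998
  y ← 2.381680 + (0.21/6)·(k1 + 2k2 + 2k3 + k4) = 2.424142
y(0.02) ≈ 2.4241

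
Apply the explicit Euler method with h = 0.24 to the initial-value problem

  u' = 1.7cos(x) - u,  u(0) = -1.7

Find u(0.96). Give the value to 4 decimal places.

0.4226

Euler: u_{n+1} = u_n + h·f(x_n, u_n).
x=0.000000, u=-1.700000: f=3.400000 → u ← -1.700000 + 0.24·3.400000 = -0.884000
x=0.240000, u=-0.884000: f=2.535275 → u ← -0.884000 + 0.24·2.535275 = -0.275534
x=0.480000, u=-0.275534: f=1.783425 → u ← -0.275534 + 0.24·1.783425 = 0.152488
x=0.720000, u=0.152488: f=1.125582 → u ← 0.152488 + 0.24·1.125582 = 0.422628
u(0.96) ≈ 0.4226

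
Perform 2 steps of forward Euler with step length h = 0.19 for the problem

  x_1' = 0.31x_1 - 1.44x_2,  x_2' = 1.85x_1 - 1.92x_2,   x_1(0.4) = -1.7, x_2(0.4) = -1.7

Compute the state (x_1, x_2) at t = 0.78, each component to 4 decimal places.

-0.9547, -1.5347

Euler on (x_1,x_2): x_1_{n+1} = x_1_n + h·x_1', x_2_{n+1} = x_2_n + h·x_2'.
0.400000: (-1.700000, -1.700000); f=(1.921000, 0.119000) → (-1.335010, -1.677390)
0.590000: (-1.335010, -1.677390); f=(2.001588, 0.750820) → (-0.954708, -1.534734)
(x_1(0.78), x_2(0.78)) ≈ (-0.9547, -1.5347)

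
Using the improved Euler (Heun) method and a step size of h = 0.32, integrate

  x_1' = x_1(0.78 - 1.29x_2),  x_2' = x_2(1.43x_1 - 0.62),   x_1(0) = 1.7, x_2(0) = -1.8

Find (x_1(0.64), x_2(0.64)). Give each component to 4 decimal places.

Heun on (x_1,x_2): k1 = f(t_n, state_n); k2 = f(t_n + h, state_n + h·k1); state_{n+1} = state_n + (h/2)·(k1 + k2).
0.000000: (1.700000, -1.800000)
  k1 = (5.273400, -3.259800)
  predictor → (3.387488, -2.843136)
  k2 = (15.066346, -12.009713)
  → (4.954359, -4.243122)
0.320000: (4.954359, -4.243122)
  k1 = (30.982717, -27.430655)
  predictor → (14.868829, -13.020932)
  k2 = (261.349432, -268.783608)
  → (51.727503, -51.637404)
(x_1(0.64), x_2(0.64)) ≈ (51.7275, -51.6374)

51.7275, -51.6374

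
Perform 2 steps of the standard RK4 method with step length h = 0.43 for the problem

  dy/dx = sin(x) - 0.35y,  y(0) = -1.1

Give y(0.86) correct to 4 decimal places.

RK4: k1 = f(x_n, y_n); k2 = f(x_n + h/2, y_n + (h/2)·k1); k3 = f(x_n + h/2, y_n + (h/2)·k2); k4 = f(x_n + h, y_n + h·k3); y_{n+1} = y_n + (h/6)·(k1 + 2k2 + 2k3 + k4).
x=0.000000, y=-1.100000:
  k1 = f(0.000000, -1.100000) = 0.385000
  k2 = f(0.215000, -1.017225) = 0.569376
  k3 = f(0.215000, -0.977584) = 0.555502
  k4 = f(0.430000, -0.861134) = 0.718268
  y ← -1.100000 + (0.43/6)·(k1 + 2k2 + 2k3 + k4) = -0.859700
x=0.430000, y=-0.859700:
  k1 = f(0.430000, -0.859700) = 0.717766
  k2 = f(0.645000, -0.705380) = 0.848082
  k3 = f(0.645000, -0.677362) = 0.838275
  k4 = f(0.860000, -0.499242) = 0.932577
  y ← -0.859700 + (0.43/6)·(k1 + 2k2 + 2k3 + k4) = -0.499714
y(0.86) ≈ -0.4997

-0.4997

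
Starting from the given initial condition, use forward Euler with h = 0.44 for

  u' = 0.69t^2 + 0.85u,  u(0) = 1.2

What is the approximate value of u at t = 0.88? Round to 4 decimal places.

2.3242

Euler: u_{n+1} = u_n + h·f(t_n, u_n).
t=0.000000, u=1.200000: f=1.020000 → u ← 1.200000 + 0.44·1.020000 = 1.648800
t=0.440000, u=1.648800: f=1.535064 → u ← 1.648800 + 0.44·1.535064 = 2.324228
u(0.88) ≈ 2.3242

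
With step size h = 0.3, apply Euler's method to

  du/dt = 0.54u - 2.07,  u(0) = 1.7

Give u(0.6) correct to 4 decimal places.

Euler: u_{n+1} = u_n + h·f(t_n, u_n).
t=0.000000, u=1.700000: f=-1.152000 → u ← 1.700000 + 0.3·(-1.152000) = 1.354400
t=0.300000, u=1.354400: f=-1.338624 → u ← 1.354400 + 0.3·(-1.338624) = 0.952813
u(0.6) ≈ 0.9528

0.9528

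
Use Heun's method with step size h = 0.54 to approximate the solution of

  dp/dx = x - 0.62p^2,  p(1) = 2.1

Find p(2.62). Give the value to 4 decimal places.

1.9845

Heun: k1 = f(x_n, p_n); k2 = f(x_n + h, p_n + h·k1); p_{n+1} = p_n + (h/2)·(k1 + k2).
x=1.000000, p=2.100000:
  k1 = f(1.000000, 2.100000) = -1.734200
  k2 = f(1.540000, 1.163532) = 0.700640
  p ← 2.100000 + (0.54/2)·(-1.734200 + 0.700640) = 1.820939
x=1.540000, p=1.820939:
  k1 = f(1.540000, 1.820939) = -0.515807
  k2 = f(2.080000, 1.542403) = 0.605016
  p ← 1.820939 + (0.54/2)·(-0.515807 + 0.605016) = 1.845025
x=2.080000, p=1.845025:
  k1 = f(2.080000, 1.845025) = -0.030553
  k2 = f(2.620000, 1.828527) = 0.547024
  p ← 1.845025 + (0.54/2)·(-0.030553 + 0.547024) = 1.984472
p(2.62) ≈ 1.9845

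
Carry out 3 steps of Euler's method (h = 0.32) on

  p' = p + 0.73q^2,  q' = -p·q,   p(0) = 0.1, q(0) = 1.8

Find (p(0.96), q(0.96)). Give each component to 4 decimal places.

Euler on (p,q): p_{n+1} = p_n + h·p', q_{n+1} = q_n + h·q'.
0.000000: (0.100000, 1.800000); f=(2.465200, -0.180000) → (0.888864, 1.742400)
0.320000: (0.888864, 1.742400); f=(3.105113, -1.548757) → (1.882500, 1.246798)
0.640000: (1.882500, 1.246798); f=(3.017289, -2.347097) → (2.848033, 0.495727)
(p(0.96), q(0.96)) ≈ (2.8480, 0.4957)

2.8480, 0.4957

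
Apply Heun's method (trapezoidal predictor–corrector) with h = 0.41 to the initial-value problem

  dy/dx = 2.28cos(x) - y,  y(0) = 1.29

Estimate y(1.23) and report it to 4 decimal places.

Heun: k1 = f(x_n, y_n); k2 = f(x_n + h, y_n + h·k1); y_{n+1} = y_n + (h/2)·(k1 + k2).
x=0.000000, y=1.290000:
  k1 = f(0.000000, 1.290000) = 0.990000
  k2 = f(0.410000, 1.695900) = 0.395135
  y ← 1.290000 + (0.41/2)·(0.990000 + 0.395135) = 1.573953
x=0.410000, y=1.573953:
  k1 = f(0.410000, 1.573953) = 0.517083
  k2 = f(0.820000, 1.785957) = -0.230492
  y ← 1.573953 + (0.41/2)·(0.517083 + (-0.230492)) = 1.632704
x=0.820000, y=1.632704:
  k1 = f(0.820000, 1.632704) = -0.077239
  k2 = f(1.230000, 1.601036) = -0.838974
  y ← 1.632704 + (0.41/2)·(-0.077239 + (-0.838974)) = 1.444880
y(1.23) ≈ 1.4449

1.4449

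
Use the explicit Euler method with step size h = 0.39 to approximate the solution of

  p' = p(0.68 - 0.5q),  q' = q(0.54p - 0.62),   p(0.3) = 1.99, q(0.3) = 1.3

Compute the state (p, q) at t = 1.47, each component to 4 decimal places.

Euler on (p,q): p_{n+1} = p_n + h·p', q_{n+1} = q_n + h·q'.
0.300000: (1.990000, 1.300000); f=(0.059700, 0.590980) → (2.013283, 1.530482)
0.690000: (2.013283, 1.530482); f=(-0.171614, 0.715000) → (1.946353, 1.809332)
1.080000: (1.946353, 1.809332); f=(-0.437279, 0.779878) → (1.775814, 2.113484)
(p(1.47), q(1.47)) ≈ (1.7758, 2.1135)

1.7758, 2.1135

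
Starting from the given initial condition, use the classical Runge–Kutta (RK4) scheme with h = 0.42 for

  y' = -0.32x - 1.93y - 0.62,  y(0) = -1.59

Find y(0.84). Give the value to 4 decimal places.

RK4: k1 = f(x_n, y_n); k2 = f(x_n + h/2, y_n + (h/2)·k1); k3 = f(x_n + h/2, y_n + (h/2)·k2); k4 = f(x_n + h, y_n + h·k3); y_{n+1} = y_n + (h/6)·(k1 + 2k2 + 2k3 + k4).
x=0.000000, y=-1.590000:
  k1 = f(0.000000, -1.590000) = 2.448700
  k2 = f(0.210000, -1.075773) = 1.389042
  k3 = f(0.210000, -1.298301) = 1.818521
  k4 = f(0.420000, -0.826221) = 0.840207
  y ← -1.590000 + (0.42/6)·(k1 + 2k2 + 2k3 + k4) = -0.910718
x=0.420000, y=-0.910718:
  k1 = f(0.420000, -0.910718) = 1.003285
  k2 = f(0.630000, -0.700028) = 0.529454
  k3 = f(0.630000, -0.799532) = 0.721498
  k4 = f(0.840000, -0.607689) = 0.284039
  y ← -0.910718 + (0.42/6)·(k1 + 2k2 + 2k3 + k4) = -0.645472
y(0.84) ≈ -0.6455

-0.6455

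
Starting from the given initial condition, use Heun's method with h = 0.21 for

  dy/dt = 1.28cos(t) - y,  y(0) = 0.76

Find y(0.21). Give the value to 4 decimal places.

Heun: k1 = f(t_n, y_n); k2 = f(t_n + h, y_n + h·k1); y_{n+1} = y_n + (h/2)·(k1 + k2).
t=0.000000, y=0.760000:
  k1 = f(0.000000, 0.760000) = 0.520000
  k2 = f(0.210000, 0.869200) = 0.382680
  y ← 0.760000 + (0.21/2)·(0.520000 + 0.382680) = 0.854781
y(0.21) ≈ 0.8548

0.8548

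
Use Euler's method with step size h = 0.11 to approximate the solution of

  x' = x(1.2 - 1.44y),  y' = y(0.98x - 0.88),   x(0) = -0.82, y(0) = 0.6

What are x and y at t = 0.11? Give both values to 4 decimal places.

-0.8503, 0.4889

Euler on (x,y): x_{n+1} = x_n + h·x', y_{n+1} = y_n + h·y'.
0.000000: (-0.820000, 0.600000); f=(-0.275520, -1.010160) → (-0.850307, 0.488882)
(x(0.11), y(0.11)) ≈ (-0.8503, 0.4889)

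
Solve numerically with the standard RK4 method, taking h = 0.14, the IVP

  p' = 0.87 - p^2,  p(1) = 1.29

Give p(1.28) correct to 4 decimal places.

RK4: k1 = f(x_n, p_n); k2 = f(x_n + h/2, p_n + (h/2)·k1); k3 = f(x_n + h/2, p_n + (h/2)·k2); k4 = f(x_n + h, p_n + h·k3); p_{n+1} = p_n + (h/6)·(k1 + 2k2 + 2k3 + k4).
x=1.000000, p=1.290000:
  k1 = f(1.000000, 1.290000) = -0.794100
  k2 = f(1.070000, 1.234413) = -0.653775
  k3 = f(1.070000, 1.244236) = -0.678123
  k4 = f(1.140000, 1.195063) = -0.558175
  p ← 1.290000 + (0.14/6)·(k1 + 2k2 + 2k3 + k4) = 1.196292
x=1.140000, p=1.196292:
  k1 = f(1.140000, 1.196292) = -0.561114
  k2 = f(1.210000, 1.157014) = -0.468681
  k3 = f(1.210000, 1.163484) = -0.483695
  k4 = f(1.280000, 1.128574) = -0.403680
  p ← 1.196292 + (0.14/6)·(k1 + 2k2 + 2k3 + k4) = 1.129336
p(1.28) ≈ 1.1293

1.1293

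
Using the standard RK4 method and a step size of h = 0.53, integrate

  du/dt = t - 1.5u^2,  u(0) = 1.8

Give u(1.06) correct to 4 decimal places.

RK4: k1 = f(t_n, u_n); k2 = f(t_n + h/2, u_n + (h/2)·k1); k3 = f(t_n + h/2, u_n + (h/2)·k2); k4 = f(t_n + h, u_n + h·k3); u_{n+1} = u_n + (h/6)·(k1 + 2k2 + 2k3 + k4).
t=0.000000, u=1.800000:
  k1 = f(0.000000, 1.800000) = -4.860000
  k2 = f(0.265000, 0.512100) = -0.128370
  k3 = f(0.265000, 1.765982) = -4.413039
  k4 = f(0.530000, -0.538911) = 0.094363
  u ← 1.800000 + (0.53/6)·(k1 + 2k2 + 2k3 + k4) = 0.576720
t=0.530000, u=0.576720:
  k1 = f(0.530000, 0.576720) = 0.031091
  k2 = f(0.795000, 0.584959) = 0.281734
  k3 = f(0.795000, 0.651379) = 0.158557
  k4 = f(1.060000, 0.660755) = 0.405104
  u ← 0.576720 + (0.53/6)·(k1 + 2k2 + 2k3 + k4) = 0.693035
u(1.06) ≈ 0.6930

0.6930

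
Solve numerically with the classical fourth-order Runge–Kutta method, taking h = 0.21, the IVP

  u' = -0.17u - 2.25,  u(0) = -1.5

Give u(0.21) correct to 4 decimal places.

RK4: k1 = f(x_n, u_n); k2 = f(x_n + h/2, u_n + (h/2)·k1); k3 = f(x_n + h/2, u_n + (h/2)·k2); k4 = f(x_n + h, u_n + h·k3); u_{n+1} = u_n + (h/6)·(k1 + 2k2 + 2k3 + k4).
x=0.000000, u=-1.500000:
  k1 = f(0.000000, -1.500000) = -1.995000
  k2 = f(0.105000, -1.709475) = -1.959389
  k3 = f(0.105000, -1.705736) = -1.960025
  k4 = f(0.210000, -1.911605) = -1.925027
  u ← -1.500000 + (0.21/6)·(k1 + 2k2 + 2k3 + k4) = -1.911560
u(0.21) ≈ -1.9116

-1.9116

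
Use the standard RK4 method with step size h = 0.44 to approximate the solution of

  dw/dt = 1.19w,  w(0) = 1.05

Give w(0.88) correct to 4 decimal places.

RK4: k1 = f(t_n, w_n); k2 = f(t_n + h/2, w_n + (h/2)·k1); k3 = f(t_n + h/2, w_n + (h/2)·k2); k4 = f(t_n + h, w_n + h·k3); w_{n+1} = w_n + (h/6)·(k1 + 2k2 + 2k3 + k4).
t=0.000000, w=1.050000:
  k1 = f(0.000000, 1.050000) = 1.249500
  k2 = f(0.220000, 1.324890) = 1.576619
  k3 = f(0.220000, 1.396856) = 1.662259
  k4 = f(0.440000, 1.781394) = 2.119859
  w ← 1.050000 + (0.44/6)·(k1 + 2k2 + 2k3 + k4) = 1.772122
t=0.440000, w=1.772122:
  k1 = f(0.440000, 1.772122) = 2.108825
  k2 = f(0.660000, 2.236063) = 2.660915
  k3 = f(0.660000, 2.357523) = 2.805452
  k4 = f(0.880000, 3.006521) = 3.577760
  w ← 1.772122 + (0.44/6)·(k1 + 2k2 + 2k3 + k4) = 2.990872
w(0.88) ≈ 2.9909

2.9909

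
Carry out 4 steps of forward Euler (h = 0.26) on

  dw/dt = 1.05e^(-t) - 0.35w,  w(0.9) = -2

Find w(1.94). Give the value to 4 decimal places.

Euler: w_{n+1} = w_n + h·f(t_n, w_n).
t=0.900000, w=-2.000000: f=1.126898 → w ← -2.000000 + 0.26·1.126898 = -1.707006
t=1.160000, w=-1.707006: f=0.926613 → w ← -1.707006 + 0.26·0.926613 = -1.466087
t=1.420000, w=-1.466087: f=0.766930 → w ← -1.466087 + 0.26·0.766930 = -1.266685
t=1.680000, w=-1.266685: f=0.639033 → w ← -1.266685 + 0.26·0.639033 = -1.100537
w(1.94) ≈ -1.1005

-1.1005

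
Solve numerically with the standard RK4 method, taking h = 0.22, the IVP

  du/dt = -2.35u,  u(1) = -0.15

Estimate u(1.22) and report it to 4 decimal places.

-0.0895

RK4: k1 = f(t_n, u_n); k2 = f(t_n + h/2, u_n + (h/2)·k1); k3 = f(t_n + h/2, u_n + (h/2)·k2); k4 = f(t_n + h, u_n + h·k3); u_{n+1} = u_n + (h/6)·(k1 + 2k2 + 2k3 + k4).
t=1.000000, u=-0.150000:
  k1 = f(1.000000, -0.150000) = 0.352500
  k2 = f(1.110000, -0.111225) = 0.261379
  k3 = f(1.110000, -0.121248) = 0.284934
  k4 = f(1.220000, -0.087315) = 0.205189
  u ← -0.150000 + (0.22/6)·(k1 + 2k2 + 2k3 + k4) = -0.089488
u(1.22) ≈ -0.0895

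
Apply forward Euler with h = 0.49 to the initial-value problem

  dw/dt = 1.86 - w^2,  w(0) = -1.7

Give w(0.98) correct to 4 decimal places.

Euler: w_{n+1} = w_n + h·f(t_n, w_n).
t=0.000000, w=-1.700000: f=-1.030000 → w ← -1.700000 + 0.49·(-1.030000) = -2.204700
t=0.490000, w=-2.204700: f=-3.000702 → w ← -2.204700 + 0.49·(-3.000702) = -3.675044
w(0.98) ≈ -3.6750

-3.6750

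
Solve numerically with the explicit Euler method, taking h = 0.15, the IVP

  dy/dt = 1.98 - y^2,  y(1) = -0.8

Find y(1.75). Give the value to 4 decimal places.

Euler: y_{n+1} = y_n + h·f(t_n, y_n).
t=1.000000, y=-0.800000: f=1.340000 → y ← -0.800000 + 0.15·1.340000 = -0.599000
t=1.150000, y=-0.599000: f=1.621199 → y ← -0.599000 + 0.15·1.621199 = -0.355820
t=1.300000, y=-0.355820: f=1.853392 → y ← -0.355820 + 0.15·1.853392 = -0.077811
t=1.450000, y=-0.077811: f=1.973945 → y ← -0.077811 + 0.15·1.973945 = 0.218280
t=1.600000, y=0.218280: f=1.932354 → y ← 0.218280 + 0.15·1.932354 = 0.508134
y(1.75) ≈ 0.5081

0.5081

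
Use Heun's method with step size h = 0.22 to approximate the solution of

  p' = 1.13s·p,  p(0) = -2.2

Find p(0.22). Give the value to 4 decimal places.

-2.2602

Heun: k1 = f(s_n, p_n); k2 = f(s_n + h, p_n + h·k1); p_{n+1} = p_n + (h/2)·(k1 + k2).
s=0.000000, p=-2.200000:
  k1 = f(0.000000, -2.200000) = 0.000000
  k2 = f(0.220000, -2.200000) = -0.546920
  p ← -2.200000 + (0.22/2)·(0.000000 + (-0.546920)) = -2.260161
p(0.22) ≈ -2.2602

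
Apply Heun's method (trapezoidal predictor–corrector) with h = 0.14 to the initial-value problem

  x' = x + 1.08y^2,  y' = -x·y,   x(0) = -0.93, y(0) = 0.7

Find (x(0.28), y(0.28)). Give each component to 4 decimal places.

-1.0088, 0.9200

Heun on (x,y): k1 = f(s_n, state_n); k2 = f(s_n + h, state_n + h·k1); state_{n+1} = state_n + (h/2)·(k1 + k2).
0.000000: (-0.930000, 0.700000)
  k1 = (-0.400800, 0.651000)
  predictor → (-0.986112, 0.791140)
  k2 = (-0.310137, 0.780153)
  → (-0.979766, 0.800181)
0.140000: (-0.979766, 0.800181)
  k1 = (-0.288253, 0.783990)
  predictor → (-1.020121, 0.909939)
  k2 = (-0.125893, 0.928248)
  → (-1.008756, 0.920037)
(x(0.28), y(0.28)) ≈ (-1.0088, 0.9200)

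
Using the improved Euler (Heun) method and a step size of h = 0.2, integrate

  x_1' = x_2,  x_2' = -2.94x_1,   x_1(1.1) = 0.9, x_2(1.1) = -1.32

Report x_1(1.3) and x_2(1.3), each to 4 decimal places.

Heun on (x_1,x_2): k1 = f(t_n, state_n); k2 = f(t_n + h, state_n + h·k1); state_{n+1} = state_n + (h/2)·(k1 + k2).
1.100000: (0.900000, -1.320000)
  k1 = (-1.320000, -2.646000)
  predictor → (0.636000, -1.849200)
  k2 = (-1.849200, -1.869840)
  → (0.583080, -1.771584)
(x_1(1.3), x_2(1.3)) ≈ (0.5831, -1.7716)

0.5831, -1.7716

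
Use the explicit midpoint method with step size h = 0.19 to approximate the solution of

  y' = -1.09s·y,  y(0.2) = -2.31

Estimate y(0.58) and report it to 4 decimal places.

-1.9625

Midpoint: k1 = f(s_n, y_n); k2 = f(s_n + h/2, y_n + (h/2)·k1); y_{n+1} = y_n + h·k2.
s=0.200000, y=-2.310000:
  k1 = f(0.200000, -2.310000) = 0.503580
  k2 = f(0.295000, -2.262160) = 0.727398
  y ← -2.310000 + 0.19·0.727398 = -2.171794
s=0.390000, y=-2.171794:
  k1 = f(0.390000, -2.171794) = 0.923230
  k2 = f(0.485000, -2.084088) = 1.101753
  y ← -2.171794 + 0.19·1.101753 = -1.962461
y(0.58) ≈ -1.9625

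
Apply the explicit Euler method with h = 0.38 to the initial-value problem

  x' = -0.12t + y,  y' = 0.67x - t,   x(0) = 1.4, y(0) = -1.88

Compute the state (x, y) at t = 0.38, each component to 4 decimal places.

0.6856, -1.5236

Euler on (x,y): x_{n+1} = x_n + h·x', y_{n+1} = y_n + h·y'.
0.000000: (1.400000, -1.880000); f=(-1.880000, 0.938000) → (0.685600, -1.523560)
(x(0.38), y(0.38)) ≈ (0.6856, -1.5236)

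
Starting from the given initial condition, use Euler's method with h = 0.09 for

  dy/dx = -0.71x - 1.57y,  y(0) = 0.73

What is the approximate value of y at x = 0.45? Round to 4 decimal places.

Euler: y_{n+1} = y_n + h·f(x_n, y_n).
x=0.000000, y=0.730000: f=-1.146100 → y ← 0.730000 + 0.09·(-1.146100) = 0.626851
x=0.090000, y=0.626851: f=-1.048056 → y ← 0.626851 + 0.09·(-1.048056) = 0.532526
x=0.180000, y=0.532526: f=-0.963866 → y ← 0.532526 + 0.09·(-0.963866) = 0.445778
x=0.270000, y=0.445778: f=-0.891572 → y ← 0.445778 + 0.09·(-0.891572) = 0.365537
x=0.360000, y=0.365537: f=-0.829492 → y ← 0.365537 + 0.09·(-0.829492) = 0.290882
y(0.45) ≈ 0.2909

0.2909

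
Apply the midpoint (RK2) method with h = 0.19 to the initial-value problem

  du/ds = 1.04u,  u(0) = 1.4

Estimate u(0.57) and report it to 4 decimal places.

Midpoint: k1 = f(s_n, u_n); k2 = f(s_n + h/2, u_n + (h/2)·k1); u_{n+1} = u_n + h·k2.
s=0.000000, u=1.400000:
  k1 = f(0.000000, 1.400000) = 1.456000
  k2 = f(0.095000, 1.538320) = 1.599853
  u ← 1.400000 + 0.19·1.599853 = 1.703972
s=0.190000, u=1.703972:
  k1 = f(0.190000, 1.703972) = 1.772131
  k2 = f(0.285000, 1.872324) = 1.947217
  u ← 1.703972 + 0.19·1.947217 = 2.073943
s=0.380000, u=2.073943:
  k1 = f(0.380000, 2.073943) = 2.156901
  k2 = f(0.475000, 2.278849) = 2.370003
  u ← 2.073943 + 0.19·2.370003 = 2.524244
u(0.57) ≈ 2.5242

2.5242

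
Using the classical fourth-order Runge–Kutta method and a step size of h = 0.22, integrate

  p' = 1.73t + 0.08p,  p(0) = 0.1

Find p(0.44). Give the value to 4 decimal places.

RK4: k1 = f(t_n, p_n); k2 = f(t_n + h/2, p_n + (h/2)·k1); k3 = f(t_n + h/2, p_n + (h/2)·k2); k4 = f(t_n + h, p_n + h·k3); p_{n+1} = p_n + (h/6)·(k1 + 2k2 + 2k3 + k4).
t=0.000000, p=0.100000:
  k1 = f(0.000000, 0.100000) = 0.008000
  k2 = f(0.110000, 0.100880) = 0.198370
  k3 = f(0.110000, 0.121821) = 0.200046
  k4 = f(0.220000, 0.144010) = 0.392121
  p ← 0.100000 + (0.22/6)·(k1 + 2k2 + 2k3 + k4) = 0.143888
t=0.220000, p=0.143888:
  k1 = f(0.220000, 0.143888) = 0.392111
  k2 = f(0.330000, 0.187020) = 0.585862
  k3 = f(0.330000, 0.208333) = 0.587567
  k4 = f(0.440000, 0.273153) = 0.783052
  p ← 0.143888 + (0.22/6)·(k1 + 2k2 + 2k3 + k4) = 0.273029
p(0.44) ≈ 0.2730

0.2730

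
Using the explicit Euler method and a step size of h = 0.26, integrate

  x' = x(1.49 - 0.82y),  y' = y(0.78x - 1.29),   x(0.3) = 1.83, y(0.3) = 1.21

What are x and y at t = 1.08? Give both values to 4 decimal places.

Euler on (x,y): x_{n+1} = x_n + h·x', y_{n+1} = y_n + h·y'.
0.300000: (1.830000, 1.210000); f=(0.910974, 0.166254) → (2.066853, 1.253226)
0.560000: (2.066853, 1.253226); f=(0.955619, 0.403721) → (2.315314, 1.358194)
0.820000: (2.315314, 1.358194); f=(0.871209, 0.700753) → (2.541829, 1.540389)
(x(1.08), y(1.08)) ≈ (2.5418, 1.5404)

2.5418, 1.5404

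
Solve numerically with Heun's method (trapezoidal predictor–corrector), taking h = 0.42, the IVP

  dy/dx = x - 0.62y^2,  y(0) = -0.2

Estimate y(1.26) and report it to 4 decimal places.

0.5471

Heun: k1 = f(x_n, y_n); k2 = f(x_n + h, y_n + h·k1); y_{n+1} = y_n + (h/2)·(k1 + k2).
x=0.000000, y=-0.200000:
  k1 = f(0.000000, -0.200000) = -0.024800
  k2 = f(0.420000, -0.210416) = 0.392550
  y ← -0.200000 + (0.42/2)·(-0.024800 + 0.392550) = -0.122773
x=0.420000, y=-0.122773:
  k1 = f(0.420000, -0.122773) = 0.410655
  k2 = f(0.840000, 0.049702) = 0.838468
  y ← -0.122773 + (0.42/2)·(0.410655 + 0.838468) = 0.139543
x=0.840000, y=0.139543:
  k1 = f(0.840000, 0.139543) = 0.827927
  k2 = f(1.260000, 0.487273) = 1.112791
  y ← 0.139543 + (0.42/2)·(0.827927 + 1.112791) = 0.547094
y(1.26) ≈ 0.5471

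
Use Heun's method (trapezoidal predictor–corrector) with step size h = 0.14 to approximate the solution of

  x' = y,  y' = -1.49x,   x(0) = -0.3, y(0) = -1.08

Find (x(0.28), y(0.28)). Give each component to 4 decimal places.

-0.5805, -0.8938

Heun on (x,y): k1 = f(s_n, state_n); k2 = f(s_n + h, state_n + h·k1); state_{n+1} = state_n + (h/2)·(k1 + k2).
0.000000: (-0.300000, -1.080000)
  k1 = (-1.080000, 0.447000)
  predictor → (-0.451200, -1.017420)
  k2 = (-1.017420, 0.672288)
  → (-0.446819, -1.001650)
0.140000: (-0.446819, -1.001650)
  k1 = (-1.001650, 0.665761)
  predictor → (-0.587050, -0.908443)
  k2 = (-0.908443, 0.874705)
  → (-0.580526, -0.893817)
(x(0.28), y(0.28)) ≈ (-0.5805, -0.8938)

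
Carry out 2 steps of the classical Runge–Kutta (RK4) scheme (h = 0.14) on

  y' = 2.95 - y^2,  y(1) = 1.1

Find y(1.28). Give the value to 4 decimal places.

1.4520

RK4: k1 = f(t_n, y_n); k2 = f(t_n + h/2, y_n + (h/2)·k1); k3 = f(t_n + h/2, y_n + (h/2)·k2); k4 = f(t_n + h, y_n + h·k3); y_{n+1} = y_n + (h/6)·(k1 + 2k2 + 2k3 + k4).
t=1.000000, y=1.100000:
  k1 = f(1.000000, 1.100000) = 1.740000
  k2 = f(1.070000, 1.221800) = 1.457205
  k3 = f(1.070000, 1.202004) = 1.505186
  k4 = f(1.140000, 1.310726) = 1.231997
  y ← 1.100000 + (0.14/6)·(k1 + 2k2 + 2k3 + k4) = 1.307591
t=1.140000, y=1.307591:
  k1 = f(1.140000, 1.307591) = 1.240204
  k2 = f(1.210000, 1.394406) = 1.005632
  k3 = f(1.210000, 1.377986) = 1.051155
  k4 = f(1.280000, 1.454753) = 0.833693
  y ← 1.307591 + (0.14/6)·(k1 + 2k2 + 2k3 + k4) = 1.451966
y(1.28) ≈ 1.4520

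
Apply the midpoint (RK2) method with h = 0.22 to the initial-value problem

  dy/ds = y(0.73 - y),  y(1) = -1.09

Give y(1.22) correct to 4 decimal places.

Midpoint: k1 = f(s_n, y_n); k2 = f(s_n + h/2, y_n + (h/2)·k1); y_{n+1} = y_n + h·k2.
s=1.000000, y=-1.090000:
  k1 = f(1.000000, -1.090000) = -1.983800
  k2 = f(1.110000, -1.308218) = -2.666433
  y ← -1.090000 + 0.22·(-2.666433) = -1.676615
y(1.22) ≈ -1.6766

-1.6766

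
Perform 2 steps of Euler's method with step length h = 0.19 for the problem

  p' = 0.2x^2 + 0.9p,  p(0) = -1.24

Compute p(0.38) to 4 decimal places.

-1.6990

Euler: p_{n+1} = p_n + h·f(x_n, p_n).
x=0.000000, p=-1.240000: f=-1.116000 → p ← -1.240000 + 0.19·(-1.116000) = -1.452040
x=0.190000, p=-1.452040: f=-1.299616 → p ← -1.452040 + 0.19·(-1.299616) = -1.698967
p(0.38) ≈ -1.6990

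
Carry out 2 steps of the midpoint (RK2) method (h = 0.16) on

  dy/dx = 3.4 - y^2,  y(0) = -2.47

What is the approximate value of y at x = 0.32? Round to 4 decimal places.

-4.5727

Midpoint: k1 = f(x_n, y_n); k2 = f(x_n + h/2, y_n + (h/2)·k1); y_{n+1} = y_n + h·k2.
x=0.000000, y=-2.470000:
  k1 = f(0.000000, -2.470000) = -2.700900
  k2 = f(0.080000, -2.686072) = -3.814983
  y ← -2.470000 + 0.16·(-3.814983) = -3.080397
x=0.160000, y=-3.080397:
  k1 = f(0.160000, -3.080397) = -6.088847
  k2 = f(0.240000, -3.567505) = -9.327092
  y ← -3.080397 + 0.16·(-9.327092) = -4.572732
y(0.32) ≈ -4.5727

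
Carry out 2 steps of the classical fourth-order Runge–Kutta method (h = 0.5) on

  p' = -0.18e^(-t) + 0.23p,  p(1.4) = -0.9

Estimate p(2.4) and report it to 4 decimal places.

-1.1649

RK4: k1 = f(t_n, p_n); k2 = f(t_n + h/2, p_n + (h/2)·k1); k3 = f(t_n + h/2, p_n + (h/2)·k2); k4 = f(t_n + h, p_n + h·k3); p_{n+1} = p_n + (h/6)·(k1 + 2k2 + 2k3 + k4).
t=1.400000, p=-0.900000:
  k1 = f(1.400000, -0.900000) = -0.251387
  k2 = f(1.650000, -0.962847) = -0.256024
  k3 = f(1.650000, -0.964006) = -0.256290
  k4 = f(1.900000, -1.028145) = -0.263396
  p ← -0.900000 + (0.5/6)·(k1 + 2k2 + 2k3 + k4) = -1.028284
t=1.900000, p=-1.028284:
  k1 = f(1.900000, -1.028284) = -0.263428
  k2 = f(2.150000, -1.094141) = -0.272620
  k3 = f(2.150000, -1.096439) = -0.273148
  k4 = f(2.400000, -1.164858) = -0.284247
  p ← -1.028284 + (0.5/6)·(k1 + 2k2 + 2k3 + k4) = -1.164885
p(2.4) ≈ -1.1649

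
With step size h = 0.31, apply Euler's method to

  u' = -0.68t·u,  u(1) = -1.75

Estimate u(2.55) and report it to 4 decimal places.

-0.2061

Euler: u_{n+1} = u_n + h·f(t_n, u_n).
t=1.000000, u=-1.750000: f=1.190000 → u ← -1.750000 + 0.31·1.190000 = -1.381100
t=1.310000, u=-1.381100: f=1.230284 → u ← -1.381100 + 0.31·1.230284 = -0.999712
t=1.620000, u=-0.999712: f=1.101283 → u ← -0.999712 + 0.31·1.101283 = -0.658314
t=1.930000, u=-0.658314: f=0.863972 → u ← -0.658314 + 0.31·0.863972 = -0.390483
t=2.240000, u=-0.390483: f=0.594784 → u ← -0.390483 + 0.31·0.594784 = -0.206100
u(2.55) ≈ -0.2061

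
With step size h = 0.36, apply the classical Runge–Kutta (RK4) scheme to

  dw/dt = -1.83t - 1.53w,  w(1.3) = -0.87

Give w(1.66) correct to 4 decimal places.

RK4: k1 = f(t_n, w_n); k2 = f(t_n + h/2, w_n + (h/2)·k1); k3 = f(t_n + h/2, w_n + (h/2)·k2); k4 = f(t_n + h, w_n + h·k3); w_{n+1} = w_n + (h/6)·(k1 + 2k2 + 2k3 + k4).
t=1.300000, w=-0.870000:
  k1 = f(1.300000, -0.870000) = -1.047900
  k2 = f(1.480000, -1.058622) = -1.088708
  k3 = f(1.480000, -1.065968) = -1.077470
  k4 = f(1.660000, -1.257889) = -1.113230
  w ← -0.870000 + (0.36/6)·(k1 + 2k2 + 2k3 + k4) = -1.259609
w(1.66) ≈ -1.2596

-1.2596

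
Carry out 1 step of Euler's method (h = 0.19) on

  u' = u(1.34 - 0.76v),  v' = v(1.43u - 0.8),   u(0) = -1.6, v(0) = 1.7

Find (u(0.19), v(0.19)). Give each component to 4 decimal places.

Euler on (u,v): u_{n+1} = u_n + h·u', v_{n+1} = v_n + h·v'.
0.000000: (-1.600000, 1.700000); f=(-0.076800, -5.249600) → (-1.614592, 0.702576)
(u(0.19), v(0.19)) ≈ (-1.6146, 0.7026)

-1.6146, 0.7026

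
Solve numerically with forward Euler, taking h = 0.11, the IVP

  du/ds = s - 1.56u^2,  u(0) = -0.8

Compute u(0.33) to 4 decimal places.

-1.2011

Euler: u_{n+1} = u_n + h·f(s_n, u_n).
s=0.000000, u=-0.800000: f=-0.998400 → u ← -0.800000 + 0.11·(-0.998400) = -0.909824
s=0.110000, u=-0.909824: f=-1.181336 → u ← -0.909824 + 0.11·(-1.181336) = -1.039771
s=0.220000, u=-1.039771: f=-1.466553 → u ← -1.039771 + 0.11·(-1.466553) = -1.201092
u(0.33) ≈ -1.2011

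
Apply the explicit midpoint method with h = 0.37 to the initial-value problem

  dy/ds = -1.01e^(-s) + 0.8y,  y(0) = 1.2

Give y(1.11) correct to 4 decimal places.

Midpoint: k1 = f(s_n, y_n); k2 = f(s_n + h/2, y_n + (h/2)·k1); y_{n+1} = y_n + h·k2.
s=0.000000, y=1.200000:
  k1 = f(0.000000, 1.200000) = -0.050000
  k2 = f(0.185000, 1.190750) = 0.113185
  y ← 1.200000 + 0.37·0.113185 = 1.241878
s=0.370000, y=1.241878:
  k1 = f(0.370000, 1.241878) = 0.295861
  k2 = f(0.555000, 1.296613) = 0.457477
  y ← 1.241878 + 0.37·0.457477 = 1.411145
s=0.740000, y=1.411145:
  k1 = f(0.740000, 1.411145) = 0.647031
  k2 = f(0.925000, 1.530846) = 0.824180
  y ← 1.411145 + 0.37·0.824180 = 1.716091
y(1.11) ≈ 1.7161

1.7161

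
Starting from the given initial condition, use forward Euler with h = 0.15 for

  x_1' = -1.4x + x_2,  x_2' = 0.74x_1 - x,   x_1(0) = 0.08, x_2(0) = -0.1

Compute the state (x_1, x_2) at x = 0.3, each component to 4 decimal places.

Euler on (x_1,x_2): x_1_{n+1} = x_1_n + h·x_1', x_2_{n+1} = x_2_n + h·x_2'.
0.000000: (0.080000, -0.100000); f=(-0.100000, 0.059200) → (0.065000, -0.091120)
0.150000: (0.065000, -0.091120); f=(-0.301120, -0.101900) → (0.019832, -0.106405)
(x_1(0.3), x_2(0.3)) ≈ (0.0198, -0.1064)

0.0198, -0.1064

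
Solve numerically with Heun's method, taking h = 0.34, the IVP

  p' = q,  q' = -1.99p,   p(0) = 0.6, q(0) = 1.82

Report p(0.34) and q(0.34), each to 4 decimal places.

1.1498, 1.2047

Heun on (p,q): k1 = f(t_n, state_n); k2 = f(t_n + h, state_n + h·k1); state_{n+1} = state_n + (h/2)·(k1 + k2).
0.000000: (0.600000, 1.820000)
  k1 = (1.820000, -1.194000)
  predictor → (1.218800, 1.414040)
  k2 = (1.414040, -2.425412)
  → (1.149787, 1.204700)
(p(0.34), q(0.34)) ≈ (1.1498, 1.2047)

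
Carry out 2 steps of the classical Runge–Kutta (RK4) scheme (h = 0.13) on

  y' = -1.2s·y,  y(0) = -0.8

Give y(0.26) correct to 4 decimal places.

RK4: k1 = f(s_n, y_n); k2 = f(s_n + h/2, y_n + (h/2)·k1); k3 = f(s_n + h/2, y_n + (h/2)·k2); k4 = f(s_n + h, y_n + h·k3); y_{n+1} = y_n + (h/6)·(k1 + 2k2 + 2k3 + k4).
s=0.000000, y=-0.800000:
  k1 = f(0.000000, -0.800000) = 0.000000
  k2 = f(0.065000, -0.800000) = 0.062400
  k3 = f(0.065000, -0.795944) = 0.062084
  k4 = f(0.130000, -0.791929) = 0.123541
  y ← -0.800000 + (0.13/6)·(k1 + 2k2 + 2k3 + k4) = -0.791929
s=0.130000, y=-0.791929:
  k1 = f(0.130000, -0.791929) = 0.123541
  k2 = f(0.195000, -0.783899) = 0.183432
  k3 = f(0.195000, -0.780006) = 0.182521
  k4 = f(0.260000, -0.768201) = 0.239679
  y ← -0.791929 + (0.13/6)·(k1 + 2k2 + 2k3 + k4) = -0.768201
y(0.26) ≈ -0.7682

-0.7682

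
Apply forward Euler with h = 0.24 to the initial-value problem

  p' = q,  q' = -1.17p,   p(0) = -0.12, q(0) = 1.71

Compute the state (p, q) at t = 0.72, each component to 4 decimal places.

Euler on (p,q): p_{n+1} = p_n + h·p', q_{n+1} = q_n + h·q'.
0.000000: (-0.120000, 1.710000); f=(1.710000, 0.140400) → (0.290400, 1.743696)
0.240000: (0.290400, 1.743696); f=(1.743696, -0.339768) → (0.708887, 1.662152)
0.480000: (0.708887, 1.662152); f=(1.662152, -0.829398) → (1.107803, 1.463096)
(p(0.72), q(0.72)) ≈ (1.1078, 1.4631)

1.1078, 1.4631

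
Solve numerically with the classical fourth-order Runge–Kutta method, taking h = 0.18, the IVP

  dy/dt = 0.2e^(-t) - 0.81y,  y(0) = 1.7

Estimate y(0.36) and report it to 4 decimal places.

1.3220

RK4: k1 = f(t_n, y_n); k2 = f(t_n + h/2, y_n + (h/2)·k1); k3 = f(t_n + h/2, y_n + (h/2)·k2); k4 = f(t_n + h, y_n + h·k3); y_{n+1} = y_n + (h/6)·(k1 + 2k2 + 2k3 + k4).
t=0.000000, y=1.700000:
  k1 = f(0.000000, 1.700000) = -1.177000
  k2 = f(0.090000, 1.594070) = -1.108410
  k3 = f(0.090000, 1.600243) = -1.113411
  k4 = f(0.180000, 1.499586) = -1.047611
  y ← 1.700000 + (0.18/6)·(k1 + 2k2 + 2k3 + k4) = 1.499952
t=0.180000, y=1.499952:
  k1 = f(0.180000, 1.499952) = -1.047907
  k2 = f(0.270000, 1.405641) = -0.985893
  k3 = f(0.270000, 1.411222) = -0.990414
  k4 = f(0.360000, 1.321678) = -0.931024
  y ← 1.499952 + (0.18/6)·(k1 + 2k2 + 2k3 + k4) = 1.322006
y(0.36) ≈ 1.3220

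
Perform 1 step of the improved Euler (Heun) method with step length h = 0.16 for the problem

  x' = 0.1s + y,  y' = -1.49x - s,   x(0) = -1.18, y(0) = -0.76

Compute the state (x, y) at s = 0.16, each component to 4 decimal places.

Heun on (x,y): k1 = f(s_n, state_n); k2 = f(s_n + h, state_n + h·k1); state_{n+1} = state_n + (h/2)·(k1 + k2).
0.000000: (-1.180000, -0.760000)
  k1 = (-0.760000, 1.758200)
  predictor → (-1.301600, -0.478688)
  k2 = (-0.462688, 1.779384)
  → (-1.277815, -0.476993)
(x(0.16), y(0.16)) ≈ (-1.2778, -0.4770)

-1.2778, -0.4770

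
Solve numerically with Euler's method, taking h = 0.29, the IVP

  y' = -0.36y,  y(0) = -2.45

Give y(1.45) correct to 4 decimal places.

Euler: y_{n+1} = y_n + h·f(x_n, y_n).
x=0.000000, y=-2.450000: f=0.882000 → y ← -2.450000 + 0.29·0.882000 = -2.194220
x=0.290000, y=-2.194220: f=0.789919 → y ← -2.194220 + 0.29·0.789919 = -1.965143
x=0.580000, y=-1.965143: f=0.707452 → y ← -1.965143 + 0.29·0.707452 = -1.759982
x=0.870000, y=-1.759982: f=0.633594 → y ← -1.759982 + 0.29·0.633594 = -1.576240
x=1.160000, y=-1.576240: f=0.567447 → y ← -1.576240 + 0.29·0.567447 = -1.411681
y(1.45) ≈ -1.4117

-1.4117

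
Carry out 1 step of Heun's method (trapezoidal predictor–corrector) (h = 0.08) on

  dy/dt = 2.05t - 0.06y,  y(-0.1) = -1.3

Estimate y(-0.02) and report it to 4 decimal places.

Heun: k1 = f(t_n, y_n); k2 = f(t_n + h, y_n + h·k1); y_{n+1} = y_n + (h/2)·(k1 + k2).
t=-0.100000, y=-1.300000:
  k1 = f(-0.100000, -1.300000) = -0.127000
  k2 = f(-0.020000, -1.310160) = 0.037610
  y ← -1.300000 + (0.08/2)·(-0.127000 + 0.037610) = -1.303576
y(-0.02) ≈ -1.3036

-1.3036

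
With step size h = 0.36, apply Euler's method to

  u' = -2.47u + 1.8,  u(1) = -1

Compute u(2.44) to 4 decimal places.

0.7285

Euler: u_{n+1} = u_n + h·f(t_n, u_n).
t=1.000000, u=-1.000000: f=4.270000 → u ← -1.000000 + 0.36·4.270000 = 0.537200
t=1.360000, u=0.537200: f=0.473116 → u ← 0.537200 + 0.36·0.473116 = 0.707522
t=1.720000, u=0.707522: f=0.052421 → u ← 0.707522 + 0.36·0.052421 = 0.726393
t=2.080000, u=0.726393: f=0.005808 → u ← 0.726393 + 0.36·0.005808 = 0.728484
u(2.44) ≈ 0.7285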